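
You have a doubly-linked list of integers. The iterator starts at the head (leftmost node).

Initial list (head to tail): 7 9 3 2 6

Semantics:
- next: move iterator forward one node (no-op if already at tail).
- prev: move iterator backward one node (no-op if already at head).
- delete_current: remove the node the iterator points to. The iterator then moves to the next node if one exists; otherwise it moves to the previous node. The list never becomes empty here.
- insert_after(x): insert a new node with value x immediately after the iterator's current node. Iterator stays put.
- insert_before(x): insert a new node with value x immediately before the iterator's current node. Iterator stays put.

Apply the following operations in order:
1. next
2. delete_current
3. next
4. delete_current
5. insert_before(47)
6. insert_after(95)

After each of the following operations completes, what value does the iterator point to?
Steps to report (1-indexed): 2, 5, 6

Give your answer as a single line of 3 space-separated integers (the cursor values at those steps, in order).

Answer: 3 6 6

Derivation:
After 1 (next): list=[7, 9, 3, 2, 6] cursor@9
After 2 (delete_current): list=[7, 3, 2, 6] cursor@3
After 3 (next): list=[7, 3, 2, 6] cursor@2
After 4 (delete_current): list=[7, 3, 6] cursor@6
After 5 (insert_before(47)): list=[7, 3, 47, 6] cursor@6
After 6 (insert_after(95)): list=[7, 3, 47, 6, 95] cursor@6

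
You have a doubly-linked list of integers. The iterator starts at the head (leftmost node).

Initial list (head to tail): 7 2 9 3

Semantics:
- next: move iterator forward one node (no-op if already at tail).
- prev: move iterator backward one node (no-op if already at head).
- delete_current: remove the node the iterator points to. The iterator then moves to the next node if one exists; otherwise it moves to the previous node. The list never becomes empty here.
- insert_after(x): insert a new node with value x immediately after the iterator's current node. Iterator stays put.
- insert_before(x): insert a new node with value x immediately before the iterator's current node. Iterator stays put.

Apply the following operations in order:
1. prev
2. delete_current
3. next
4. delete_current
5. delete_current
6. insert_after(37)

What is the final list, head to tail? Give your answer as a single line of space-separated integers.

Answer: 2 37

Derivation:
After 1 (prev): list=[7, 2, 9, 3] cursor@7
After 2 (delete_current): list=[2, 9, 3] cursor@2
After 3 (next): list=[2, 9, 3] cursor@9
After 4 (delete_current): list=[2, 3] cursor@3
After 5 (delete_current): list=[2] cursor@2
After 6 (insert_after(37)): list=[2, 37] cursor@2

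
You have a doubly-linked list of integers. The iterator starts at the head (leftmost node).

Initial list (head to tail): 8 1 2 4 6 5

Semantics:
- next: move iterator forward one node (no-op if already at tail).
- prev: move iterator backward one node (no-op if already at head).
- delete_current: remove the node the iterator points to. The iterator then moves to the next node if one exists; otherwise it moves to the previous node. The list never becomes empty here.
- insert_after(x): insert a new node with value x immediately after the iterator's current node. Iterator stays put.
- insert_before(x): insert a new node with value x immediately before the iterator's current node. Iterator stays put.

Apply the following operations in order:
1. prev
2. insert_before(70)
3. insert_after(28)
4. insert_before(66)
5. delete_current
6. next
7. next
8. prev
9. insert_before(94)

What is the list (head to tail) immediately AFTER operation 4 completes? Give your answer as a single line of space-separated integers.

Answer: 70 66 8 28 1 2 4 6 5

Derivation:
After 1 (prev): list=[8, 1, 2, 4, 6, 5] cursor@8
After 2 (insert_before(70)): list=[70, 8, 1, 2, 4, 6, 5] cursor@8
After 3 (insert_after(28)): list=[70, 8, 28, 1, 2, 4, 6, 5] cursor@8
After 4 (insert_before(66)): list=[70, 66, 8, 28, 1, 2, 4, 6, 5] cursor@8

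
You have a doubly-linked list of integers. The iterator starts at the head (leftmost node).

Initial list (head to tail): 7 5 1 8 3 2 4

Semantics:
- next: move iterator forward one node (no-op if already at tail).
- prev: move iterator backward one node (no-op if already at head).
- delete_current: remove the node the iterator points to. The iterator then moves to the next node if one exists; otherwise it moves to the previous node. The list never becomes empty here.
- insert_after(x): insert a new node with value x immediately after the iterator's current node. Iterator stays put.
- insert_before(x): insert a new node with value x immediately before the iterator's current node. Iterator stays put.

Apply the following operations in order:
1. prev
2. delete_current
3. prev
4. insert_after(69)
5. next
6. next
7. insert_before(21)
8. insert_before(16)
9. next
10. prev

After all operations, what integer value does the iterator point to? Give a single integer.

After 1 (prev): list=[7, 5, 1, 8, 3, 2, 4] cursor@7
After 2 (delete_current): list=[5, 1, 8, 3, 2, 4] cursor@5
After 3 (prev): list=[5, 1, 8, 3, 2, 4] cursor@5
After 4 (insert_after(69)): list=[5, 69, 1, 8, 3, 2, 4] cursor@5
After 5 (next): list=[5, 69, 1, 8, 3, 2, 4] cursor@69
After 6 (next): list=[5, 69, 1, 8, 3, 2, 4] cursor@1
After 7 (insert_before(21)): list=[5, 69, 21, 1, 8, 3, 2, 4] cursor@1
After 8 (insert_before(16)): list=[5, 69, 21, 16, 1, 8, 3, 2, 4] cursor@1
After 9 (next): list=[5, 69, 21, 16, 1, 8, 3, 2, 4] cursor@8
After 10 (prev): list=[5, 69, 21, 16, 1, 8, 3, 2, 4] cursor@1

Answer: 1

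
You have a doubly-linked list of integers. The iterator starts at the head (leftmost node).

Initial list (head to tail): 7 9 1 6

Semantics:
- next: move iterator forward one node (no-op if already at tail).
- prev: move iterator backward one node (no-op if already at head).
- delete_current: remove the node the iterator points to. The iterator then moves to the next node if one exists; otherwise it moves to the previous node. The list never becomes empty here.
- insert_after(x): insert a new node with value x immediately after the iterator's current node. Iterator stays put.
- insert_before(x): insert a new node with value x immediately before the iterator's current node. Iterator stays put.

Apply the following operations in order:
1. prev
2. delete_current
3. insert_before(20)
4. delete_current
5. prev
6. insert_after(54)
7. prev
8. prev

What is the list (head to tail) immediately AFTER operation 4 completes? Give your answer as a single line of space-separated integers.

After 1 (prev): list=[7, 9, 1, 6] cursor@7
After 2 (delete_current): list=[9, 1, 6] cursor@9
After 3 (insert_before(20)): list=[20, 9, 1, 6] cursor@9
After 4 (delete_current): list=[20, 1, 6] cursor@1

Answer: 20 1 6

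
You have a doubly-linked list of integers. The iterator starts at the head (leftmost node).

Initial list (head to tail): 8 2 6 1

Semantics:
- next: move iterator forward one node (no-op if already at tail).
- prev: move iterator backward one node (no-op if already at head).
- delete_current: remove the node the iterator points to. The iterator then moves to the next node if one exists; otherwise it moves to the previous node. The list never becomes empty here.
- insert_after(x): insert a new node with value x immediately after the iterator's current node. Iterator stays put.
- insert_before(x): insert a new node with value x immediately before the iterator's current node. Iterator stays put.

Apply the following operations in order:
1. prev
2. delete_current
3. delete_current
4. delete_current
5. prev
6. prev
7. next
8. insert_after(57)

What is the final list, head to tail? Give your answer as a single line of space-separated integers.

Answer: 1 57

Derivation:
After 1 (prev): list=[8, 2, 6, 1] cursor@8
After 2 (delete_current): list=[2, 6, 1] cursor@2
After 3 (delete_current): list=[6, 1] cursor@6
After 4 (delete_current): list=[1] cursor@1
After 5 (prev): list=[1] cursor@1
After 6 (prev): list=[1] cursor@1
After 7 (next): list=[1] cursor@1
After 8 (insert_after(57)): list=[1, 57] cursor@1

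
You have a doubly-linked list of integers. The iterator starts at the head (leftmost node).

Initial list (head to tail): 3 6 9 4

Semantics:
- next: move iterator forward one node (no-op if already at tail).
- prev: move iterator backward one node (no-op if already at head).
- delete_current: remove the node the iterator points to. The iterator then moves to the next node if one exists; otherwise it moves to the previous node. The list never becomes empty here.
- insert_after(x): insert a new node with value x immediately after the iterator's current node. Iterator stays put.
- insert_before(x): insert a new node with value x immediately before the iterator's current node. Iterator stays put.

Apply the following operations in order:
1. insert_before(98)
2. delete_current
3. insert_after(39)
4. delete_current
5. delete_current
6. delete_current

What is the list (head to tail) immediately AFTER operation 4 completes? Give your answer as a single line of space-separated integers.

After 1 (insert_before(98)): list=[98, 3, 6, 9, 4] cursor@3
After 2 (delete_current): list=[98, 6, 9, 4] cursor@6
After 3 (insert_after(39)): list=[98, 6, 39, 9, 4] cursor@6
After 4 (delete_current): list=[98, 39, 9, 4] cursor@39

Answer: 98 39 9 4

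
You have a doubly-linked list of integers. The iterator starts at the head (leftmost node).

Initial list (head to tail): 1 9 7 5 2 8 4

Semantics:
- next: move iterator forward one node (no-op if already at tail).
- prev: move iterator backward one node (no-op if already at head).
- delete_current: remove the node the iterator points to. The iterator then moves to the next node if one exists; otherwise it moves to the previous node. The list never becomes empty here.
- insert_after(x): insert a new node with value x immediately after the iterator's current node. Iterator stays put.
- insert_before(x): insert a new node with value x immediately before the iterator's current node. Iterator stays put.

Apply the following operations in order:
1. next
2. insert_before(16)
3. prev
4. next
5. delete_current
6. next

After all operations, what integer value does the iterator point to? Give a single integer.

Answer: 5

Derivation:
After 1 (next): list=[1, 9, 7, 5, 2, 8, 4] cursor@9
After 2 (insert_before(16)): list=[1, 16, 9, 7, 5, 2, 8, 4] cursor@9
After 3 (prev): list=[1, 16, 9, 7, 5, 2, 8, 4] cursor@16
After 4 (next): list=[1, 16, 9, 7, 5, 2, 8, 4] cursor@9
After 5 (delete_current): list=[1, 16, 7, 5, 2, 8, 4] cursor@7
After 6 (next): list=[1, 16, 7, 5, 2, 8, 4] cursor@5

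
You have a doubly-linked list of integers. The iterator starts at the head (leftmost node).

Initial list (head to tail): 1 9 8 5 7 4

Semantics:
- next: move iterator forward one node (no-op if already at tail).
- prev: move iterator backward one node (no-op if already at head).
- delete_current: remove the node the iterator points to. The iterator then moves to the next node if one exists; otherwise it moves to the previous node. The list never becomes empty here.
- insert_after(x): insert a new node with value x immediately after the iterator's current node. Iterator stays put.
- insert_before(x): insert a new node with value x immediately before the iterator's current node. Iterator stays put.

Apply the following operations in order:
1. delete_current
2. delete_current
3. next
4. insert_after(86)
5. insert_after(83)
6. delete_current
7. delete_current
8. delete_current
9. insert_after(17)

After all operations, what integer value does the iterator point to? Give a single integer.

Answer: 7

Derivation:
After 1 (delete_current): list=[9, 8, 5, 7, 4] cursor@9
After 2 (delete_current): list=[8, 5, 7, 4] cursor@8
After 3 (next): list=[8, 5, 7, 4] cursor@5
After 4 (insert_after(86)): list=[8, 5, 86, 7, 4] cursor@5
After 5 (insert_after(83)): list=[8, 5, 83, 86, 7, 4] cursor@5
After 6 (delete_current): list=[8, 83, 86, 7, 4] cursor@83
After 7 (delete_current): list=[8, 86, 7, 4] cursor@86
After 8 (delete_current): list=[8, 7, 4] cursor@7
After 9 (insert_after(17)): list=[8, 7, 17, 4] cursor@7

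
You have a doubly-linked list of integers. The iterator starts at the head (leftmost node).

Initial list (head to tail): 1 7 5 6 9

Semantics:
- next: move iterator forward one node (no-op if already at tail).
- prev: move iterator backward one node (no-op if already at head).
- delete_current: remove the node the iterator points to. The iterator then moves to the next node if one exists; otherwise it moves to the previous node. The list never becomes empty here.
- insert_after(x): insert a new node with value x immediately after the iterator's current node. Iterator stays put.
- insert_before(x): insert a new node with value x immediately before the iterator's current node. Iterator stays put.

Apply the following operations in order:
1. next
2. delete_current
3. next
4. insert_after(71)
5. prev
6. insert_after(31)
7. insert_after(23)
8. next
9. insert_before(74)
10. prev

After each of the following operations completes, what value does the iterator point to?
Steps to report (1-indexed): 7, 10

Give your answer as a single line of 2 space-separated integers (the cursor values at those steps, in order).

After 1 (next): list=[1, 7, 5, 6, 9] cursor@7
After 2 (delete_current): list=[1, 5, 6, 9] cursor@5
After 3 (next): list=[1, 5, 6, 9] cursor@6
After 4 (insert_after(71)): list=[1, 5, 6, 71, 9] cursor@6
After 5 (prev): list=[1, 5, 6, 71, 9] cursor@5
After 6 (insert_after(31)): list=[1, 5, 31, 6, 71, 9] cursor@5
After 7 (insert_after(23)): list=[1, 5, 23, 31, 6, 71, 9] cursor@5
After 8 (next): list=[1, 5, 23, 31, 6, 71, 9] cursor@23
After 9 (insert_before(74)): list=[1, 5, 74, 23, 31, 6, 71, 9] cursor@23
After 10 (prev): list=[1, 5, 74, 23, 31, 6, 71, 9] cursor@74

Answer: 5 74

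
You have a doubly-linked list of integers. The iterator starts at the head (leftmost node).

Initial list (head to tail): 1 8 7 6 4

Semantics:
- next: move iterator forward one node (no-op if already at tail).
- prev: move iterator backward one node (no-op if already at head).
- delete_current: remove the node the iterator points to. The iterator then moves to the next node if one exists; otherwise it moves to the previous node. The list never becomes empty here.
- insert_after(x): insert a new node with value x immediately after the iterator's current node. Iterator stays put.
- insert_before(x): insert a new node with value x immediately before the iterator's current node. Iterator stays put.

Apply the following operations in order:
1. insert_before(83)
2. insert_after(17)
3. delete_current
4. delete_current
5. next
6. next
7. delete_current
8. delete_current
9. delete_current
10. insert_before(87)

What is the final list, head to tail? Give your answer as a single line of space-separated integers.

Answer: 83 87 8

Derivation:
After 1 (insert_before(83)): list=[83, 1, 8, 7, 6, 4] cursor@1
After 2 (insert_after(17)): list=[83, 1, 17, 8, 7, 6, 4] cursor@1
After 3 (delete_current): list=[83, 17, 8, 7, 6, 4] cursor@17
After 4 (delete_current): list=[83, 8, 7, 6, 4] cursor@8
After 5 (next): list=[83, 8, 7, 6, 4] cursor@7
After 6 (next): list=[83, 8, 7, 6, 4] cursor@6
After 7 (delete_current): list=[83, 8, 7, 4] cursor@4
After 8 (delete_current): list=[83, 8, 7] cursor@7
After 9 (delete_current): list=[83, 8] cursor@8
After 10 (insert_before(87)): list=[83, 87, 8] cursor@8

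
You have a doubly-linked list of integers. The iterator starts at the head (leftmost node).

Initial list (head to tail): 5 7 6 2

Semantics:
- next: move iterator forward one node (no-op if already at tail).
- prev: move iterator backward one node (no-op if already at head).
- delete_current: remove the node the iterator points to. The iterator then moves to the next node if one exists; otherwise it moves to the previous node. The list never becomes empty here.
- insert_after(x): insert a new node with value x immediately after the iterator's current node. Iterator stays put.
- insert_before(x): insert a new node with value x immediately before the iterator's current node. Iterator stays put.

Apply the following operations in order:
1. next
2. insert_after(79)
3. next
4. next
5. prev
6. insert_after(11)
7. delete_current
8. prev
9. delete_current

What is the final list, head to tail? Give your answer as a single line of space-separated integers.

Answer: 5 11 6 2

Derivation:
After 1 (next): list=[5, 7, 6, 2] cursor@7
After 2 (insert_after(79)): list=[5, 7, 79, 6, 2] cursor@7
After 3 (next): list=[5, 7, 79, 6, 2] cursor@79
After 4 (next): list=[5, 7, 79, 6, 2] cursor@6
After 5 (prev): list=[5, 7, 79, 6, 2] cursor@79
After 6 (insert_after(11)): list=[5, 7, 79, 11, 6, 2] cursor@79
After 7 (delete_current): list=[5, 7, 11, 6, 2] cursor@11
After 8 (prev): list=[5, 7, 11, 6, 2] cursor@7
After 9 (delete_current): list=[5, 11, 6, 2] cursor@11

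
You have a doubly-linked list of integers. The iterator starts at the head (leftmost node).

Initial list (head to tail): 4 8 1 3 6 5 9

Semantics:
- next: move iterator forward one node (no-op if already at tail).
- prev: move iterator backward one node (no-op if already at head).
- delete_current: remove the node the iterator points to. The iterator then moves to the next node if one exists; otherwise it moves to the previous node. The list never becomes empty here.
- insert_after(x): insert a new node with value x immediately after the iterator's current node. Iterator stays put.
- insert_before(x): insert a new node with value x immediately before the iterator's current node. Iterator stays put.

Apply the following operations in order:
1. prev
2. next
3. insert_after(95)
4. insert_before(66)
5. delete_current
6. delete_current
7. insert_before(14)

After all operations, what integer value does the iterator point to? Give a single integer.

After 1 (prev): list=[4, 8, 1, 3, 6, 5, 9] cursor@4
After 2 (next): list=[4, 8, 1, 3, 6, 5, 9] cursor@8
After 3 (insert_after(95)): list=[4, 8, 95, 1, 3, 6, 5, 9] cursor@8
After 4 (insert_before(66)): list=[4, 66, 8, 95, 1, 3, 6, 5, 9] cursor@8
After 5 (delete_current): list=[4, 66, 95, 1, 3, 6, 5, 9] cursor@95
After 6 (delete_current): list=[4, 66, 1, 3, 6, 5, 9] cursor@1
After 7 (insert_before(14)): list=[4, 66, 14, 1, 3, 6, 5, 9] cursor@1

Answer: 1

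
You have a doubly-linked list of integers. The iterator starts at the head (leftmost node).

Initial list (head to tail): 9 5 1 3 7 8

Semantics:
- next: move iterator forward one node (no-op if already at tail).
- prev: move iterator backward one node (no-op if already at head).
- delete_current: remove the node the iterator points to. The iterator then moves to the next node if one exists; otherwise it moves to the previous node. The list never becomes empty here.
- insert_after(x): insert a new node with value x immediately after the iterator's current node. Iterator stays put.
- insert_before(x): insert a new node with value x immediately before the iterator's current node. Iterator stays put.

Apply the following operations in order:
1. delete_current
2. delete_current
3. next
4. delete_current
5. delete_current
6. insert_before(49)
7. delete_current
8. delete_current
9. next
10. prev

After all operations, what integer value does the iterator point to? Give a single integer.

Answer: 1

Derivation:
After 1 (delete_current): list=[5, 1, 3, 7, 8] cursor@5
After 2 (delete_current): list=[1, 3, 7, 8] cursor@1
After 3 (next): list=[1, 3, 7, 8] cursor@3
After 4 (delete_current): list=[1, 7, 8] cursor@7
After 5 (delete_current): list=[1, 8] cursor@8
After 6 (insert_before(49)): list=[1, 49, 8] cursor@8
After 7 (delete_current): list=[1, 49] cursor@49
After 8 (delete_current): list=[1] cursor@1
After 9 (next): list=[1] cursor@1
After 10 (prev): list=[1] cursor@1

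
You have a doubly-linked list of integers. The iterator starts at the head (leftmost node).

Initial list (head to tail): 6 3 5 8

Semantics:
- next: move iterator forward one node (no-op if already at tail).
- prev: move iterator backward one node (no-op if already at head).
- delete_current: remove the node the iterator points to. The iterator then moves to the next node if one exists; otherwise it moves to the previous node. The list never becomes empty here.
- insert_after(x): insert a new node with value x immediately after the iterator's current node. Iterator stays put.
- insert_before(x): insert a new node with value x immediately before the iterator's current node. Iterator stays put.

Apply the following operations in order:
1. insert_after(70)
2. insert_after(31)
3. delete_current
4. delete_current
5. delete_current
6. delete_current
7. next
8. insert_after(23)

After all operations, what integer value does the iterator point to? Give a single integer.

After 1 (insert_after(70)): list=[6, 70, 3, 5, 8] cursor@6
After 2 (insert_after(31)): list=[6, 31, 70, 3, 5, 8] cursor@6
After 3 (delete_current): list=[31, 70, 3, 5, 8] cursor@31
After 4 (delete_current): list=[70, 3, 5, 8] cursor@70
After 5 (delete_current): list=[3, 5, 8] cursor@3
After 6 (delete_current): list=[5, 8] cursor@5
After 7 (next): list=[5, 8] cursor@8
After 8 (insert_after(23)): list=[5, 8, 23] cursor@8

Answer: 8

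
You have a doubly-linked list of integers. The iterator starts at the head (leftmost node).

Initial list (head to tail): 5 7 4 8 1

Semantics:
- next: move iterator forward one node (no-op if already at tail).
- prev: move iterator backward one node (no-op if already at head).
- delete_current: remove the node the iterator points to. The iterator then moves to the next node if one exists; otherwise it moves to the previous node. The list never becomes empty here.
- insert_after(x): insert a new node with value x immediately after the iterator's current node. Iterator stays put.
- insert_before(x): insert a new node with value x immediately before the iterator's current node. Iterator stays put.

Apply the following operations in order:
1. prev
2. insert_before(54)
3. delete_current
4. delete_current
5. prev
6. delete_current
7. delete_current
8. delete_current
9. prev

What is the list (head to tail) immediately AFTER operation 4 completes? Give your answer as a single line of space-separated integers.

Answer: 54 4 8 1

Derivation:
After 1 (prev): list=[5, 7, 4, 8, 1] cursor@5
After 2 (insert_before(54)): list=[54, 5, 7, 4, 8, 1] cursor@5
After 3 (delete_current): list=[54, 7, 4, 8, 1] cursor@7
After 4 (delete_current): list=[54, 4, 8, 1] cursor@4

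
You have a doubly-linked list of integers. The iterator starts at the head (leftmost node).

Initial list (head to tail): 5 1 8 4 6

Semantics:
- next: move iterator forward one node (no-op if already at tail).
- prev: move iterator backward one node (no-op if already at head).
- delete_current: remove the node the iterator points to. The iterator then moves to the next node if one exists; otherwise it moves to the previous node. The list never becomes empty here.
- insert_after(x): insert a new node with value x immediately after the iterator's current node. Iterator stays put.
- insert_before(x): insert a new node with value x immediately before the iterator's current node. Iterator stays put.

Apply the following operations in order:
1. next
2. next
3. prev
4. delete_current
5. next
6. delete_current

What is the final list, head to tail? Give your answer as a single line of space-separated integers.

Answer: 5 8 6

Derivation:
After 1 (next): list=[5, 1, 8, 4, 6] cursor@1
After 2 (next): list=[5, 1, 8, 4, 6] cursor@8
After 3 (prev): list=[5, 1, 8, 4, 6] cursor@1
After 4 (delete_current): list=[5, 8, 4, 6] cursor@8
After 5 (next): list=[5, 8, 4, 6] cursor@4
After 6 (delete_current): list=[5, 8, 6] cursor@6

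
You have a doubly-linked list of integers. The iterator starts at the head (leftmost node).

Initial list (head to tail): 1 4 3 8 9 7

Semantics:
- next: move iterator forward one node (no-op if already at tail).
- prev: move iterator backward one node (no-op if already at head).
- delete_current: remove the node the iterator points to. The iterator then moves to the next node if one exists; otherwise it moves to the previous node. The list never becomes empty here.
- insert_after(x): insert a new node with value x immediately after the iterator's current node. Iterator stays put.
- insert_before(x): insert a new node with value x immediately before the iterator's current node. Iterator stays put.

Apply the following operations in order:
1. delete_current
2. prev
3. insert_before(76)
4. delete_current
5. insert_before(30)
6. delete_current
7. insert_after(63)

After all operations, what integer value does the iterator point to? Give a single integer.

After 1 (delete_current): list=[4, 3, 8, 9, 7] cursor@4
After 2 (prev): list=[4, 3, 8, 9, 7] cursor@4
After 3 (insert_before(76)): list=[76, 4, 3, 8, 9, 7] cursor@4
After 4 (delete_current): list=[76, 3, 8, 9, 7] cursor@3
After 5 (insert_before(30)): list=[76, 30, 3, 8, 9, 7] cursor@3
After 6 (delete_current): list=[76, 30, 8, 9, 7] cursor@8
After 7 (insert_after(63)): list=[76, 30, 8, 63, 9, 7] cursor@8

Answer: 8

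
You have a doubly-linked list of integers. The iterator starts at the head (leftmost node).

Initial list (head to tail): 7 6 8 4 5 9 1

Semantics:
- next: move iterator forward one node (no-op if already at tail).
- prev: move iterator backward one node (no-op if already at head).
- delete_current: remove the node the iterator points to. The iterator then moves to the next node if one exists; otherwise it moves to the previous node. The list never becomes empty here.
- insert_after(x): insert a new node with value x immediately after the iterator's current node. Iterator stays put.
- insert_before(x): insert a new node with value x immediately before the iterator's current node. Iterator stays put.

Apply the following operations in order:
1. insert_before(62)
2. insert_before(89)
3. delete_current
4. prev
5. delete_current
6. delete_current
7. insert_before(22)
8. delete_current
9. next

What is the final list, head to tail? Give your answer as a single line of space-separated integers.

Answer: 62 22 4 5 9 1

Derivation:
After 1 (insert_before(62)): list=[62, 7, 6, 8, 4, 5, 9, 1] cursor@7
After 2 (insert_before(89)): list=[62, 89, 7, 6, 8, 4, 5, 9, 1] cursor@7
After 3 (delete_current): list=[62, 89, 6, 8, 4, 5, 9, 1] cursor@6
After 4 (prev): list=[62, 89, 6, 8, 4, 5, 9, 1] cursor@89
After 5 (delete_current): list=[62, 6, 8, 4, 5, 9, 1] cursor@6
After 6 (delete_current): list=[62, 8, 4, 5, 9, 1] cursor@8
After 7 (insert_before(22)): list=[62, 22, 8, 4, 5, 9, 1] cursor@8
After 8 (delete_current): list=[62, 22, 4, 5, 9, 1] cursor@4
After 9 (next): list=[62, 22, 4, 5, 9, 1] cursor@5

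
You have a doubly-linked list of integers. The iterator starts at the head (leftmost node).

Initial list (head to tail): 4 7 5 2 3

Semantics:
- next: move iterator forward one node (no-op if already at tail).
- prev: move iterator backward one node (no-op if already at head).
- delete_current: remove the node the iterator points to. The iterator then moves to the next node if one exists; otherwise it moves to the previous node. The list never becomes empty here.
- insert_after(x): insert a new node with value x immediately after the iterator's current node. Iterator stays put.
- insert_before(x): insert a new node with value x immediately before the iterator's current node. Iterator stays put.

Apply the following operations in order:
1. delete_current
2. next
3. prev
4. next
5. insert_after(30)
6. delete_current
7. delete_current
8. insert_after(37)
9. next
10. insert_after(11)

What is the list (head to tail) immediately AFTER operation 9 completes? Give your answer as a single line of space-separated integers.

After 1 (delete_current): list=[7, 5, 2, 3] cursor@7
After 2 (next): list=[7, 5, 2, 3] cursor@5
After 3 (prev): list=[7, 5, 2, 3] cursor@7
After 4 (next): list=[7, 5, 2, 3] cursor@5
After 5 (insert_after(30)): list=[7, 5, 30, 2, 3] cursor@5
After 6 (delete_current): list=[7, 30, 2, 3] cursor@30
After 7 (delete_current): list=[7, 2, 3] cursor@2
After 8 (insert_after(37)): list=[7, 2, 37, 3] cursor@2
After 9 (next): list=[7, 2, 37, 3] cursor@37

Answer: 7 2 37 3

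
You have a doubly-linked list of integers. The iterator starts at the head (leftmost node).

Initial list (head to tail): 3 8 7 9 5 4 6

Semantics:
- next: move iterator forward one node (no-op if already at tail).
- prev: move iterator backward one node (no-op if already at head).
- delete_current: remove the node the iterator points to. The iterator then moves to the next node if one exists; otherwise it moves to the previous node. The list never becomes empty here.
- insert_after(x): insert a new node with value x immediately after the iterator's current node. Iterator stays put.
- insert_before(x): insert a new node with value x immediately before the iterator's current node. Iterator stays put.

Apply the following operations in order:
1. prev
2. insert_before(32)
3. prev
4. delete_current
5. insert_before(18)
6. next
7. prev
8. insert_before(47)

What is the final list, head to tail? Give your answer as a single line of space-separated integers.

After 1 (prev): list=[3, 8, 7, 9, 5, 4, 6] cursor@3
After 2 (insert_before(32)): list=[32, 3, 8, 7, 9, 5, 4, 6] cursor@3
After 3 (prev): list=[32, 3, 8, 7, 9, 5, 4, 6] cursor@32
After 4 (delete_current): list=[3, 8, 7, 9, 5, 4, 6] cursor@3
After 5 (insert_before(18)): list=[18, 3, 8, 7, 9, 5, 4, 6] cursor@3
After 6 (next): list=[18, 3, 8, 7, 9, 5, 4, 6] cursor@8
After 7 (prev): list=[18, 3, 8, 7, 9, 5, 4, 6] cursor@3
After 8 (insert_before(47)): list=[18, 47, 3, 8, 7, 9, 5, 4, 6] cursor@3

Answer: 18 47 3 8 7 9 5 4 6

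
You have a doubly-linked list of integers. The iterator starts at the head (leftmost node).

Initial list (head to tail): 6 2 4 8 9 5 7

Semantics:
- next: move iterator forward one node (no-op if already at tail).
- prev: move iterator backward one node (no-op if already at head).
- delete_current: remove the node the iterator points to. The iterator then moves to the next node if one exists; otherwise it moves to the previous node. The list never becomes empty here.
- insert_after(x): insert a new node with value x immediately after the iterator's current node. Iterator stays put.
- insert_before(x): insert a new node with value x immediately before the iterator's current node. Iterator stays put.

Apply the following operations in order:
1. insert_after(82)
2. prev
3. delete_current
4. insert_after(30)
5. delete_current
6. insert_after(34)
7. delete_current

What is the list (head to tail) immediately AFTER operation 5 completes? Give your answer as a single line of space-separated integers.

Answer: 30 2 4 8 9 5 7

Derivation:
After 1 (insert_after(82)): list=[6, 82, 2, 4, 8, 9, 5, 7] cursor@6
After 2 (prev): list=[6, 82, 2, 4, 8, 9, 5, 7] cursor@6
After 3 (delete_current): list=[82, 2, 4, 8, 9, 5, 7] cursor@82
After 4 (insert_after(30)): list=[82, 30, 2, 4, 8, 9, 5, 7] cursor@82
After 5 (delete_current): list=[30, 2, 4, 8, 9, 5, 7] cursor@30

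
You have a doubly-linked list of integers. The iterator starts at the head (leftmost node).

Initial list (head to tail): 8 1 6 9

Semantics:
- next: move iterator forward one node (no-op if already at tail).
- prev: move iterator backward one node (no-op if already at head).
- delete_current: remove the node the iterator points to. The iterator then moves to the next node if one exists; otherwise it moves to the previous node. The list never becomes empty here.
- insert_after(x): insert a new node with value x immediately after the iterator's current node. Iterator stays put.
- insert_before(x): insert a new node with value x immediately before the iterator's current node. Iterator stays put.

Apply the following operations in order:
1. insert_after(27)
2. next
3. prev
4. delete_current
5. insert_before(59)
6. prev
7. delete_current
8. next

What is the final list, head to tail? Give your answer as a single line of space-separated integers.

After 1 (insert_after(27)): list=[8, 27, 1, 6, 9] cursor@8
After 2 (next): list=[8, 27, 1, 6, 9] cursor@27
After 3 (prev): list=[8, 27, 1, 6, 9] cursor@8
After 4 (delete_current): list=[27, 1, 6, 9] cursor@27
After 5 (insert_before(59)): list=[59, 27, 1, 6, 9] cursor@27
After 6 (prev): list=[59, 27, 1, 6, 9] cursor@59
After 7 (delete_current): list=[27, 1, 6, 9] cursor@27
After 8 (next): list=[27, 1, 6, 9] cursor@1

Answer: 27 1 6 9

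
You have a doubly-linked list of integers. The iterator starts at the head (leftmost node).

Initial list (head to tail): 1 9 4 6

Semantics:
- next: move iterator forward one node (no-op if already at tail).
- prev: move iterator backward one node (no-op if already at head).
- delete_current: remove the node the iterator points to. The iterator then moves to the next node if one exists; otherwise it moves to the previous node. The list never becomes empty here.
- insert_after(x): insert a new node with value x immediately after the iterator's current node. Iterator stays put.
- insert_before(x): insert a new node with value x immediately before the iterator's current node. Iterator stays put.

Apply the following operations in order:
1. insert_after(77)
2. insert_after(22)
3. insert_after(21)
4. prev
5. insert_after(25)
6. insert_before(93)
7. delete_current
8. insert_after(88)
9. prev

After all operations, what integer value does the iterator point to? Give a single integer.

Answer: 93

Derivation:
After 1 (insert_after(77)): list=[1, 77, 9, 4, 6] cursor@1
After 2 (insert_after(22)): list=[1, 22, 77, 9, 4, 6] cursor@1
After 3 (insert_after(21)): list=[1, 21, 22, 77, 9, 4, 6] cursor@1
After 4 (prev): list=[1, 21, 22, 77, 9, 4, 6] cursor@1
After 5 (insert_after(25)): list=[1, 25, 21, 22, 77, 9, 4, 6] cursor@1
After 6 (insert_before(93)): list=[93, 1, 25, 21, 22, 77, 9, 4, 6] cursor@1
After 7 (delete_current): list=[93, 25, 21, 22, 77, 9, 4, 6] cursor@25
After 8 (insert_after(88)): list=[93, 25, 88, 21, 22, 77, 9, 4, 6] cursor@25
After 9 (prev): list=[93, 25, 88, 21, 22, 77, 9, 4, 6] cursor@93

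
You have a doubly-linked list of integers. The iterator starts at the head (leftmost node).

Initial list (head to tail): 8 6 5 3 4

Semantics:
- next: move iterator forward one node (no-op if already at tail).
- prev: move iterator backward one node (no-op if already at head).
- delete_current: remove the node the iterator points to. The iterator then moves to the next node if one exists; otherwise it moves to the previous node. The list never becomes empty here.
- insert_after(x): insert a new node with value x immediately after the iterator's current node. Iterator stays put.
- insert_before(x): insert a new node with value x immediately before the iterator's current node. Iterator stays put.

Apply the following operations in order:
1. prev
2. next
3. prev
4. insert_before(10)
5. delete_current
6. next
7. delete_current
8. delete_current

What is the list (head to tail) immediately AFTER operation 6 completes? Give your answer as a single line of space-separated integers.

Answer: 10 6 5 3 4

Derivation:
After 1 (prev): list=[8, 6, 5, 3, 4] cursor@8
After 2 (next): list=[8, 6, 5, 3, 4] cursor@6
After 3 (prev): list=[8, 6, 5, 3, 4] cursor@8
After 4 (insert_before(10)): list=[10, 8, 6, 5, 3, 4] cursor@8
After 5 (delete_current): list=[10, 6, 5, 3, 4] cursor@6
After 6 (next): list=[10, 6, 5, 3, 4] cursor@5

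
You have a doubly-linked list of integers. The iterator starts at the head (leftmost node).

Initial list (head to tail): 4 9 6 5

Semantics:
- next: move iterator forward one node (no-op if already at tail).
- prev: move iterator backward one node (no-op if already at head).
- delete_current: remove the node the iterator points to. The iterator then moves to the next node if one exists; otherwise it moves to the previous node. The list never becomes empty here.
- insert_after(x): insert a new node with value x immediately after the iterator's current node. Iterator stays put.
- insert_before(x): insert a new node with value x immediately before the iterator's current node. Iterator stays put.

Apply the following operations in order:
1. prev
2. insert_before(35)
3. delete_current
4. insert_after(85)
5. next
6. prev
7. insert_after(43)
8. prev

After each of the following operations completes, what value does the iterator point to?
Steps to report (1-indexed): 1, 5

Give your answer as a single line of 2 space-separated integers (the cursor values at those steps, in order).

After 1 (prev): list=[4, 9, 6, 5] cursor@4
After 2 (insert_before(35)): list=[35, 4, 9, 6, 5] cursor@4
After 3 (delete_current): list=[35, 9, 6, 5] cursor@9
After 4 (insert_after(85)): list=[35, 9, 85, 6, 5] cursor@9
After 5 (next): list=[35, 9, 85, 6, 5] cursor@85
After 6 (prev): list=[35, 9, 85, 6, 5] cursor@9
After 7 (insert_after(43)): list=[35, 9, 43, 85, 6, 5] cursor@9
After 8 (prev): list=[35, 9, 43, 85, 6, 5] cursor@35

Answer: 4 85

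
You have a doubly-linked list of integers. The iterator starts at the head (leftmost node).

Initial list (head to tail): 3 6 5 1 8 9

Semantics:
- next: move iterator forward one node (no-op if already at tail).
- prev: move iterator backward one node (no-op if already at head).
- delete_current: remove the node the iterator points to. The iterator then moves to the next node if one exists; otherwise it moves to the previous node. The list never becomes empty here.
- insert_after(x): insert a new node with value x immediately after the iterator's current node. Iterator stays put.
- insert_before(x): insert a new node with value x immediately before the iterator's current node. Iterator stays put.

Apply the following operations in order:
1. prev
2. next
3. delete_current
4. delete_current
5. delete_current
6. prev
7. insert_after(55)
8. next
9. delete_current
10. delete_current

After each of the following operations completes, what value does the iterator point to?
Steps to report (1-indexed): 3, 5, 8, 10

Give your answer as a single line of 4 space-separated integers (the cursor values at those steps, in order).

Answer: 5 8 55 9

Derivation:
After 1 (prev): list=[3, 6, 5, 1, 8, 9] cursor@3
After 2 (next): list=[3, 6, 5, 1, 8, 9] cursor@6
After 3 (delete_current): list=[3, 5, 1, 8, 9] cursor@5
After 4 (delete_current): list=[3, 1, 8, 9] cursor@1
After 5 (delete_current): list=[3, 8, 9] cursor@8
After 6 (prev): list=[3, 8, 9] cursor@3
After 7 (insert_after(55)): list=[3, 55, 8, 9] cursor@3
After 8 (next): list=[3, 55, 8, 9] cursor@55
After 9 (delete_current): list=[3, 8, 9] cursor@8
After 10 (delete_current): list=[3, 9] cursor@9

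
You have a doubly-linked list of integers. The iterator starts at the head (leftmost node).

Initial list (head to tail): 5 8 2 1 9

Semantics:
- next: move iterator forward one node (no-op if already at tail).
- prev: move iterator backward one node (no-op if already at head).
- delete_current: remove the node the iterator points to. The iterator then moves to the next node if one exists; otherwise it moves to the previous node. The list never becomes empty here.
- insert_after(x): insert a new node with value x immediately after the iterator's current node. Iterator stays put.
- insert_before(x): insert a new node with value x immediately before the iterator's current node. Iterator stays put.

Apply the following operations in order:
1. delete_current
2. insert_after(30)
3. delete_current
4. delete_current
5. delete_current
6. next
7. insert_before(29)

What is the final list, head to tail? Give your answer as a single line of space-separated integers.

After 1 (delete_current): list=[8, 2, 1, 9] cursor@8
After 2 (insert_after(30)): list=[8, 30, 2, 1, 9] cursor@8
After 3 (delete_current): list=[30, 2, 1, 9] cursor@30
After 4 (delete_current): list=[2, 1, 9] cursor@2
After 5 (delete_current): list=[1, 9] cursor@1
After 6 (next): list=[1, 9] cursor@9
After 7 (insert_before(29)): list=[1, 29, 9] cursor@9

Answer: 1 29 9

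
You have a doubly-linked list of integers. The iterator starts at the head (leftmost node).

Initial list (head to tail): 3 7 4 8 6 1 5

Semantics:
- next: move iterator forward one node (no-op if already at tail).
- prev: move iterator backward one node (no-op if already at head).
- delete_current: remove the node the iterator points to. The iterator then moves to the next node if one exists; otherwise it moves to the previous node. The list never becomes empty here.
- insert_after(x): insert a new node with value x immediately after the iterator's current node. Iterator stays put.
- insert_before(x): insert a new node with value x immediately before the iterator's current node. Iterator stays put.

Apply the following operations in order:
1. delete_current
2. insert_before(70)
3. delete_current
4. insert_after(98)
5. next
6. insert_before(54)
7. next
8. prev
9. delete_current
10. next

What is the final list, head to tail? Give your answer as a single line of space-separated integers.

Answer: 70 4 54 8 6 1 5

Derivation:
After 1 (delete_current): list=[7, 4, 8, 6, 1, 5] cursor@7
After 2 (insert_before(70)): list=[70, 7, 4, 8, 6, 1, 5] cursor@7
After 3 (delete_current): list=[70, 4, 8, 6, 1, 5] cursor@4
After 4 (insert_after(98)): list=[70, 4, 98, 8, 6, 1, 5] cursor@4
After 5 (next): list=[70, 4, 98, 8, 6, 1, 5] cursor@98
After 6 (insert_before(54)): list=[70, 4, 54, 98, 8, 6, 1, 5] cursor@98
After 7 (next): list=[70, 4, 54, 98, 8, 6, 1, 5] cursor@8
After 8 (prev): list=[70, 4, 54, 98, 8, 6, 1, 5] cursor@98
After 9 (delete_current): list=[70, 4, 54, 8, 6, 1, 5] cursor@8
After 10 (next): list=[70, 4, 54, 8, 6, 1, 5] cursor@6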